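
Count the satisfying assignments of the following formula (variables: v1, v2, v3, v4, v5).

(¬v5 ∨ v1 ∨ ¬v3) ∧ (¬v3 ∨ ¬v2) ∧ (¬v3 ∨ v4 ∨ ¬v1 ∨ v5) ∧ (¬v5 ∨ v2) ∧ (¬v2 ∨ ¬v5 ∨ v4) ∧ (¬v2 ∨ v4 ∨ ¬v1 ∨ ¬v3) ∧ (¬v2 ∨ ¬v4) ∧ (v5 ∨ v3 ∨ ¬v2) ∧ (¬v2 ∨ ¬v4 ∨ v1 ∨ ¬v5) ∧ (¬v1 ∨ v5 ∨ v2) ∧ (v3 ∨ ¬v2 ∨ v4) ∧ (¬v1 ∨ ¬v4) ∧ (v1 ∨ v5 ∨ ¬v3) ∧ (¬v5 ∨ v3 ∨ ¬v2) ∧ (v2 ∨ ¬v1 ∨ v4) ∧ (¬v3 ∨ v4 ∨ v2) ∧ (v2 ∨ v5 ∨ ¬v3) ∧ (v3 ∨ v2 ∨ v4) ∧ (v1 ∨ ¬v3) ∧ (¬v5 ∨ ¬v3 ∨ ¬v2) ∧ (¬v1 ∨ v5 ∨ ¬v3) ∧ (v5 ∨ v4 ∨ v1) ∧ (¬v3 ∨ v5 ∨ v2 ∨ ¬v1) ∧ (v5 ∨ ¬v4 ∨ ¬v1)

1

There are 2^5 = 32 truth assignments over (v1, v2, v3, v4, v5).
Split on v5. With v5 = True, the clauses containing v5 are satisfied and ¬v5 drops from the rest; 0 of the 2^4 = 16 assignments to the other variables satisfy what remains.
With v5 = False, by the same count on the reduced clause set, 1 assignment works.
Total: 0 + 1 = 1.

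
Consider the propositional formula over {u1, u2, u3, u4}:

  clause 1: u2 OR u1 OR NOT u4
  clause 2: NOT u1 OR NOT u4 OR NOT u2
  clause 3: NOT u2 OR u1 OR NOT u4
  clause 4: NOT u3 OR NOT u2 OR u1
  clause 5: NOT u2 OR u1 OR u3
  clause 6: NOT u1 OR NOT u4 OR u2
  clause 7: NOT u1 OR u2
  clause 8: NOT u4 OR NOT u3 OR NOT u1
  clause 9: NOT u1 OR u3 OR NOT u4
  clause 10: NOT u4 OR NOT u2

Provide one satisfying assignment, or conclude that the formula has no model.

Try u1 = false.
Try u2 = false.
The clause (NOT u4) is unit, so u4 = false.
All clauses hold; u3 can take either value.

u1=false; u2=false; u3=false; u4=false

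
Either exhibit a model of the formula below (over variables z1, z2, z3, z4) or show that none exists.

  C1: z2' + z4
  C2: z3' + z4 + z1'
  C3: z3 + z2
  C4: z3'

Unit clause (z3') forces z3 = 0.
Unit clause (z2) forces z2 = 1.
Unit clause (z4) forces z4 = 1.
Every clause is now satisfied; z1 is unconstrained.

z1=0, z2=1, z3=0, z4=1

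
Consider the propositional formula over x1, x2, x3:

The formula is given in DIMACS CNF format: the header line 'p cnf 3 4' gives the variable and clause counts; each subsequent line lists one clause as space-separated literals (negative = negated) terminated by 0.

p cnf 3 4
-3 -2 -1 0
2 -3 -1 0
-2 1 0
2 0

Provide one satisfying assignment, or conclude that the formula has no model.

x1 ↦ True, x2 ↦ True, x3 ↦ False

Unit clause (x2) forces x2 = True.
Unit clause (x1) forces x1 = True.
Unit clause (¬x3) forces x3 = False.
Every clause now holds.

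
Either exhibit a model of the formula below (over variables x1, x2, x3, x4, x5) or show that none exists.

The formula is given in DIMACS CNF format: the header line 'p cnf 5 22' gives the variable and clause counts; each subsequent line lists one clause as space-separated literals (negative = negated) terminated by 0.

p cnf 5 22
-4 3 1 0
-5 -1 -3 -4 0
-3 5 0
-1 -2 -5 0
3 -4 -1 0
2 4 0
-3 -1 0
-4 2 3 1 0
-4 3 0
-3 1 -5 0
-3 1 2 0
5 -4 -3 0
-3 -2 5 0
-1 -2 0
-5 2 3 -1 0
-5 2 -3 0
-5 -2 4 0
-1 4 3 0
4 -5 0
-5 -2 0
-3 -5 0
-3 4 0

x1 ↦ False,  x2 ↦ True,  x3 ↦ False,  x4 ↦ False,  x5 ↦ False

Case x3 = False:
The clause (¬x4) is unit, so x4 = False.
The clause (x2) is unit, so x2 = True.
The clause (¬x1) is unit, so x1 = False.
The clause (¬x5) is unit, so x5 = False.
All clauses are satisfied.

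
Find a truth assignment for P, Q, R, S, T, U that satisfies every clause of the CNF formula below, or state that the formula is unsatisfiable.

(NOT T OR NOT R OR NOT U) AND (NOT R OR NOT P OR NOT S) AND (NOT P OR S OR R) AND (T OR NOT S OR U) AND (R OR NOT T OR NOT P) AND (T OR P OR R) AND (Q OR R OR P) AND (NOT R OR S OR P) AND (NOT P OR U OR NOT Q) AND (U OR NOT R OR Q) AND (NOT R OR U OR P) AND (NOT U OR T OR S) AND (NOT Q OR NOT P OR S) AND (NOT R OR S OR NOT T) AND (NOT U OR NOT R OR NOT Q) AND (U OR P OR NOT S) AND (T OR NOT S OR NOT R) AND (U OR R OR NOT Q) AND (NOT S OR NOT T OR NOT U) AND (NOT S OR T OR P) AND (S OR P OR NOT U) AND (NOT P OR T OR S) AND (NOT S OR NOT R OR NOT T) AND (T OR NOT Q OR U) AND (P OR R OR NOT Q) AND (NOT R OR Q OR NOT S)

Branch on T: set T = false.
Branch on S: set S = true.
The clause (U) is unit, so U = true.
The clause (NOT R) is unit, so R = false.
The clause (P) is unit, so P = true.
No clause remains; Q is free.

P: true,  Q: true,  R: false,  S: true,  T: false,  U: true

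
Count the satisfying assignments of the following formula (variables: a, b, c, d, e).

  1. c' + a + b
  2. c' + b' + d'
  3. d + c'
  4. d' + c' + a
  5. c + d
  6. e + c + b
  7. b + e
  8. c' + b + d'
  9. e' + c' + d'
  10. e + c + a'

5

There are 2^5 = 32 truth assignments over (a, b, c, d, e).
Split on d. With d = 1, the clauses containing d are satisfied and d' drops from the rest; 5 of the 2^4 = 16 assignments to the other variables satisfy what remains.
With d = 0, by the same count on the reduced clause set, 0 assignments work.
Total: 5 + 0 = 5.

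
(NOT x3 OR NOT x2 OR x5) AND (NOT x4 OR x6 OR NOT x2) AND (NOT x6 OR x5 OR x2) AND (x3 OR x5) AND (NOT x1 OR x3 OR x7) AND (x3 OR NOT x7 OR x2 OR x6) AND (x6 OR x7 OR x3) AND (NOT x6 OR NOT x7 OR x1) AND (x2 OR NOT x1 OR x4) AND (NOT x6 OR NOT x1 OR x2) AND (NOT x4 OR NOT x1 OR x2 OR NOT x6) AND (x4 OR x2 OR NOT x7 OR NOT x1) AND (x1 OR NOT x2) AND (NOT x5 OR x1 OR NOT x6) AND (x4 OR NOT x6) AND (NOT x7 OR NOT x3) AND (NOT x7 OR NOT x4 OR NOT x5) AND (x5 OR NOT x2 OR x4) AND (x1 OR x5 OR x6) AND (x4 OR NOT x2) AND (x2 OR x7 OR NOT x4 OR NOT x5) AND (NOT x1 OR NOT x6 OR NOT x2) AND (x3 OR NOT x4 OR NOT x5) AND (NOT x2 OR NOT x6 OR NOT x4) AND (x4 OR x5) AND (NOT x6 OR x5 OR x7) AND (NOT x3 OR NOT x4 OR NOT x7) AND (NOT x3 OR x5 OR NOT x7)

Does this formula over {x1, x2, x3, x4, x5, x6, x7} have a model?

Case x3 = true:
Unit clause (NOT x7) forces x7 = false.
Case x2 = false:
Case x6 = false:
Case x1 = false:
Unit clause (x5) forces x5 = true.
Unit clause (NOT x4) forces x4 = false.
All clauses are satisfied.
A satisfying assignment: x1 ↦ false; x2 ↦ false; x3 ↦ true; x4 ↦ false; x5 ↦ true; x6 ↦ false; x7 ↦ false.

Yes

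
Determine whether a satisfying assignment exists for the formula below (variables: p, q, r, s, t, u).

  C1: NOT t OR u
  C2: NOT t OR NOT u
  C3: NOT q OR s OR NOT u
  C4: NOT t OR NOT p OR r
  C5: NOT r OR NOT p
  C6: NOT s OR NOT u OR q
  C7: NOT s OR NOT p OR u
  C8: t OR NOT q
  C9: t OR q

Suppose t = false.
The clause (NOT q) is unit, so q = false.
Now (q) is unsatisfied and unit — conflict.
Backtrack on t: now try t = true.
The clause (u) is unit, so u = true.
Now (NOT u) is unsatisfied and unit — conflict.
Neither t = true nor t = false works.
No assignment satisfies every clause.

No, unsatisfiable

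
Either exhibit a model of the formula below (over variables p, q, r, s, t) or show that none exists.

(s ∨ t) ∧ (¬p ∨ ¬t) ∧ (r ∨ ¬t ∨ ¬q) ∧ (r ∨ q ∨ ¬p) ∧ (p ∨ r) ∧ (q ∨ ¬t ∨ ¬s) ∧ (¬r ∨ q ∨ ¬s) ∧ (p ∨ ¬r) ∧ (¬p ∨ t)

UNSATISFIABLE

Case s = True:
Case p = False:
From the singleton clause (r), r = True.
But (¬r) is also a unit clause — contradiction.
That branch fails; take p = True instead.
From the singleton clause (¬t), t = False.
But (t) is also a unit clause — contradiction.
Neither p = True nor p = False works.
That branch fails; take s = False instead.
From the singleton clause (t), t = True.
From the singleton clause (¬p), p = False.
From the singleton clause (r), r = True.
But (¬r) is also a unit clause — contradiction.
Neither s = True nor s = False works.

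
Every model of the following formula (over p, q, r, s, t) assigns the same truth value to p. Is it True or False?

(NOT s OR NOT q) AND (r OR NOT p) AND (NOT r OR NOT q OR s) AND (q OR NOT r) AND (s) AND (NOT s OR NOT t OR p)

False

Suppose p = true.
From the singleton clause (r), r = true.
From the singleton clause (q), q = true.
From the singleton clause (NOT s), s = false.
Now (s) is unsatisfied and unit — conflict.
So every satisfying assignment has p = False.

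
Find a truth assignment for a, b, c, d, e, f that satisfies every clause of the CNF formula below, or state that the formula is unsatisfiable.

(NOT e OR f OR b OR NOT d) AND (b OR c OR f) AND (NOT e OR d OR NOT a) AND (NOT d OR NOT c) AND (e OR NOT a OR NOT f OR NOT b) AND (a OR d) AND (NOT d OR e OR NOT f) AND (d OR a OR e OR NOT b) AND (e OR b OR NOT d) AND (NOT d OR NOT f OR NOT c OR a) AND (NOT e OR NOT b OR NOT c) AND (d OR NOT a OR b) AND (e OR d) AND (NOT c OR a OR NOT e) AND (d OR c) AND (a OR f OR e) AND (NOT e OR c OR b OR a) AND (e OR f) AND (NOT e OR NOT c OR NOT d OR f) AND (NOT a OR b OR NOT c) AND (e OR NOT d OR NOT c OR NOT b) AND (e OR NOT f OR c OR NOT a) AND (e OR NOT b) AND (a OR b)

a=false; b=true; c=false; d=true; e=true; f=true

Suppose d = true.
(NOT c) alone gives c = false.
Suppose b = true.
(e) alone gives e = true.
Every clause is now satisfied; a, f are unconstrained.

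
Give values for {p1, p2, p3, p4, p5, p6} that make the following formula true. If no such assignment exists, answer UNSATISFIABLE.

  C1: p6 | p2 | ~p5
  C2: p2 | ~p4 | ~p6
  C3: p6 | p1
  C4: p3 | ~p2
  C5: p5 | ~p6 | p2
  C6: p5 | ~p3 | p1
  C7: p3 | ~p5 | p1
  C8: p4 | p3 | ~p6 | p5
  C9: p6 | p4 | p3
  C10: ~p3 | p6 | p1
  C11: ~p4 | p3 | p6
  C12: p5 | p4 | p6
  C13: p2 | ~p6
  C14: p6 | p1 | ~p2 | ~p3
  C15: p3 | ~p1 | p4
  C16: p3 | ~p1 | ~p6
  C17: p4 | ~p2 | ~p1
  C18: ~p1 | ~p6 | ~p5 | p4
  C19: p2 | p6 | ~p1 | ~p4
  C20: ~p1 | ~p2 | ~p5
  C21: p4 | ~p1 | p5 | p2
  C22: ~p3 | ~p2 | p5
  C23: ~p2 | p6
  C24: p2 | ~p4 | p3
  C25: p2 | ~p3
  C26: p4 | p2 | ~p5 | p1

p1 ↦ 0; p2 ↦ 1; p3 ↦ 1; p4 ↦ 1; p5 ↦ 1; p6 ↦ 1

Branch on p6: set p6 = 1.
From the singleton clause (p2), p2 = 1.
From the singleton clause (p3), p3 = 1.
From the singleton clause (p5), p5 = 1.
From the singleton clause (~p1), p1 = 0.
All clauses hold; p4 can take either value.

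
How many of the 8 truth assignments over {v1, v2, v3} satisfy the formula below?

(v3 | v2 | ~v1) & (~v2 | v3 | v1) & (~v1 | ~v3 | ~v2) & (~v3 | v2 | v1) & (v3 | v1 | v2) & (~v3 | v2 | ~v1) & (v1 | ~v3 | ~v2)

1

There are 2^3 = 8 truth assignments over (v1, v2, v3).
Split on v2. With v2 = 1, the clauses containing v2 are satisfied and ~v2 drops from the rest; 1 of the 2^2 = 4 assignments to the other variables satisfy what remains.
With v2 = 0, by the same count on the reduced clause set, 0 assignments work.
(One model: v1=T, v2=T, v3=F.)
Total: 1 + 0 = 1.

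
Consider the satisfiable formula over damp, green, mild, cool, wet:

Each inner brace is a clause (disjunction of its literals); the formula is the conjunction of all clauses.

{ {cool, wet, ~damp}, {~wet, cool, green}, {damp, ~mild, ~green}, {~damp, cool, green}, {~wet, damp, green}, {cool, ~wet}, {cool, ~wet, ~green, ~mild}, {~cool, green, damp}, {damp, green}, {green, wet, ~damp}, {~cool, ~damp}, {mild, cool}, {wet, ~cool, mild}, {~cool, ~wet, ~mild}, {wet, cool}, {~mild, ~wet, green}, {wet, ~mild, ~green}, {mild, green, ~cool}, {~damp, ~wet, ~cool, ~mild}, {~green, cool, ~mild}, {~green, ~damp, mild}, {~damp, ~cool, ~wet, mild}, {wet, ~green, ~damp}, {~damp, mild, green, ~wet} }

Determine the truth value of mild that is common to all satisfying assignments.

Suppose mild = 1.
Case damp = 1:
Unit clause (~cool) forces cool = 0.
Unit clause (wet) forces wet = 1.
But (~wet) is also a unit clause — contradiction.
Backtrack on damp: now try damp = 0.
Unit clause (~green) forces green = 0.
But (green) is also a unit clause — contradiction.
Both values of damp lead to a conflict.
So every satisfying assignment has mild = False.

False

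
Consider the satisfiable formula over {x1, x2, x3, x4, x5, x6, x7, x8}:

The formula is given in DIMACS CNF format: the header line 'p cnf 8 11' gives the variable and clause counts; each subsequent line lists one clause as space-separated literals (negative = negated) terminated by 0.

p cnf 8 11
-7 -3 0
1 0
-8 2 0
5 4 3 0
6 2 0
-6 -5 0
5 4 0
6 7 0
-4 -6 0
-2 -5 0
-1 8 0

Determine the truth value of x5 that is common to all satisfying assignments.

False

Suppose x5 = True.
Unit clause (x1) forces x1 = True.
Unit clause (¬x6) forces x6 = False.
Unit clause (x2) forces x2 = True.
But (¬x2) is also a unit clause — contradiction.
So every satisfying assignment has x5 = False.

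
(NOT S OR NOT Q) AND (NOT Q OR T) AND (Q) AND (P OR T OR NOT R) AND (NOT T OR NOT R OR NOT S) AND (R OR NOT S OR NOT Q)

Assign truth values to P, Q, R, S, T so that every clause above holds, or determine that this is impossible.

P=true, Q=true, R=true, S=false, T=true

From the singleton clause (Q), Q = true.
From the singleton clause (NOT S), S = false.
From the singleton clause (T), T = true.
Every clause is now satisfied; P, R are unconstrained.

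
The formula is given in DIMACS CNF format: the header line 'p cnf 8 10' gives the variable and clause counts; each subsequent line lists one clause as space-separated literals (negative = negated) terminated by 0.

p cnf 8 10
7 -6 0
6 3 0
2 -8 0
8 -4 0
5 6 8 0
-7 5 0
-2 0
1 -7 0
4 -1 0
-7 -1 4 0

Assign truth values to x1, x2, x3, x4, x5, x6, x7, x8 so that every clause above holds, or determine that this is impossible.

x1 ↦ False,  x2 ↦ False,  x3 ↦ True,  x4 ↦ False,  x5 ↦ True,  x6 ↦ False,  x7 ↦ False,  x8 ↦ False

From the singleton clause (¬x2), x2 = False.
From the singleton clause (¬x8), x8 = False.
From the singleton clause (¬x4), x4 = False.
From the singleton clause (¬x1), x1 = False.
From the singleton clause (¬x7), x7 = False.
From the singleton clause (¬x6), x6 = False.
From the singleton clause (x3), x3 = True.
From the singleton clause (x5), x5 = True.
Every clause now holds.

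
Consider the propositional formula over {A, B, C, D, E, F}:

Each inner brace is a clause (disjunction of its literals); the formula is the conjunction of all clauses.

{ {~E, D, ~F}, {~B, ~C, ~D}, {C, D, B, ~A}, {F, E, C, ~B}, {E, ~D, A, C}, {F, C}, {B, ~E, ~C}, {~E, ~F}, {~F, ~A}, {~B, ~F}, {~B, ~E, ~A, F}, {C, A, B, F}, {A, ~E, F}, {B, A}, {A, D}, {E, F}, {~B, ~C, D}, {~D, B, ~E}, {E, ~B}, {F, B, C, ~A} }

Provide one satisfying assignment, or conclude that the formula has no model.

Branch on F: set F = 1.
From the singleton clause (~E), E = 0.
From the singleton clause (~A), A = 0.
From the singleton clause (~B), B = 0.
That conflicts with the unit clause (B).
So F must be the other value — set F = 0.
From the singleton clause (C), C = 1.
From the singleton clause (E), E = 1.
From the singleton clause (B), B = 1.
From the singleton clause (~D), D = 0.
That conflicts with the unit clause (D).
Either choice for F ends in contradiction.

UNSATISFIABLE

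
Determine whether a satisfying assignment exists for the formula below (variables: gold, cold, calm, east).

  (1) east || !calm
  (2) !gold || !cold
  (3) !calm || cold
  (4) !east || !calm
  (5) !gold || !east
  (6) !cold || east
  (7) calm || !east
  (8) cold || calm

No

Suppose east = true.
(!calm) alone gives calm = false.
But (calm) is also a unit clause — contradiction.
Backtrack on east: now try east = false.
(!calm) alone gives calm = false.
(!cold) alone gives cold = false.
But (cold) is also a unit clause — contradiction.
Either choice for east ends in contradiction.
No assignment satisfies every clause.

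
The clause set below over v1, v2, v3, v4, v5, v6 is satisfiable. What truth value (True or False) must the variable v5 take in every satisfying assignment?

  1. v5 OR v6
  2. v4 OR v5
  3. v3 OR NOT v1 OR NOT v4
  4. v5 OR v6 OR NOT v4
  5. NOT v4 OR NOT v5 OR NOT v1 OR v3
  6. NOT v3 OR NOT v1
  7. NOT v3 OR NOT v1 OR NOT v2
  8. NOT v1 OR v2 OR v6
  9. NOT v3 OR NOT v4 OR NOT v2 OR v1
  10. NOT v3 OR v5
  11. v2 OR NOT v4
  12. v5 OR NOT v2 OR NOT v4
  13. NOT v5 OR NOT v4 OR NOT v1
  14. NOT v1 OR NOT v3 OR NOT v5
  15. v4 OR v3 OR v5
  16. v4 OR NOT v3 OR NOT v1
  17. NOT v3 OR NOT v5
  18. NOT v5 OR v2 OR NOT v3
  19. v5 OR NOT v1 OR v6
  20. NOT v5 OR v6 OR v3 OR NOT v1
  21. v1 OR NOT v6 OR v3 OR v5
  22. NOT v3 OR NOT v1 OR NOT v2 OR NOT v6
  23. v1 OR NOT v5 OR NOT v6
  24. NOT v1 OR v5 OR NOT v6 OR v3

Suppose v5 = false.
The clause (v6) is unit, so v6 = true.
The clause (v4) is unit, so v4 = true.
The clause (NOT v3) is unit, so v3 = false.
The clause (NOT v1) is unit, so v1 = false.
But (v1) is also a unit clause — contradiction.
So every satisfying assignment has v5 = True.

True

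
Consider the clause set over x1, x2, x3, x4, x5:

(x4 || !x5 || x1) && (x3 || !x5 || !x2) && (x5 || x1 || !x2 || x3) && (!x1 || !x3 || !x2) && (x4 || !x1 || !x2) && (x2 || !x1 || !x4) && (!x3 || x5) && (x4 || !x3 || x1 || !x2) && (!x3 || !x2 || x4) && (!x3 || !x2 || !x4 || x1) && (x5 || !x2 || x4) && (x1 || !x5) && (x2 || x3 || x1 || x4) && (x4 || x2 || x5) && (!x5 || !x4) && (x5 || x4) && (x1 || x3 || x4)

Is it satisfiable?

Satisfiable

Branch on x3: set x3 = false.
Branch on x5: set x5 = false.
The clause (x4) is unit, so x4 = true.
Branch on x1: set x1 = false.
The clause (!x2) is unit, so x2 = false.
All clauses are satisfied.
A satisfying assignment: x1 ↦ false,  x2 ↦ false,  x3 ↦ false,  x4 ↦ true,  x5 ↦ false.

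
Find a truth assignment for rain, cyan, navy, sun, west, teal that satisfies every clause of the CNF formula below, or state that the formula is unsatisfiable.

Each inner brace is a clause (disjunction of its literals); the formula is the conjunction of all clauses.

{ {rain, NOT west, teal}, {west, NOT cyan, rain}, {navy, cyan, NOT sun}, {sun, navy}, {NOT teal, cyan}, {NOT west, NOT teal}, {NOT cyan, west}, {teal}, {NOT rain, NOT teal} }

(teal) alone gives teal = true.
(cyan) alone gives cyan = true.
(NOT west) alone gives west = false.
But (west) is also a unit clause — contradiction.

UNSATISFIABLE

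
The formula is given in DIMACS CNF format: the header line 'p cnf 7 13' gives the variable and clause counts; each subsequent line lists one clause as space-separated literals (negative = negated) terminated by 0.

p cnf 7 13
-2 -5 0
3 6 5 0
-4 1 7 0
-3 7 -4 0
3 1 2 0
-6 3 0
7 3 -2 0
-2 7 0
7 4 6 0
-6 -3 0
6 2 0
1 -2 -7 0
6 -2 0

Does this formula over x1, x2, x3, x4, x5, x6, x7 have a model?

Unsatisfiable

Try x2 = False.
The clause (x6) is unit, so x6 = True.
The clause (x3) is unit, so x3 = True.
Now (¬x3) is unsatisfied and unit — conflict.
So x2 must be the other value — set x2 = True.
The clause (¬x5) is unit, so x5 = False.
The clause (x7) is unit, so x7 = True.
The clause (x1) is unit, so x1 = True.
The clause (x6) is unit, so x6 = True.
The clause (x3) is unit, so x3 = True.
Now (¬x3) is unsatisfied and unit — conflict.
Either choice for x2 ends in contradiction.
No assignment satisfies every clause.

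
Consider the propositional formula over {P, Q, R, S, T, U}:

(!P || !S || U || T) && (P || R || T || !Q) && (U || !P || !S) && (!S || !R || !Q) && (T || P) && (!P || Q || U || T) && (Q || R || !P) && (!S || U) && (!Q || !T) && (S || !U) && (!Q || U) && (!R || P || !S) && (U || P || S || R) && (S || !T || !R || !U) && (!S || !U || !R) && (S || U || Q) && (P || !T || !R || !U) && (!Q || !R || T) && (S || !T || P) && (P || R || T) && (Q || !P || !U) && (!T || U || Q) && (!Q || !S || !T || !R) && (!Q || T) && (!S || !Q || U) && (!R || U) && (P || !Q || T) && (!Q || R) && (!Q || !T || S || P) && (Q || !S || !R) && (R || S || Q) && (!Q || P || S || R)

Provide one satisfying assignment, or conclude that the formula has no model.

Case T = true:
(!Q) alone gives Q = false.
(U) alone gives U = true.
(S) alone gives S = true.
(!R) alone gives R = false.
(!P) alone gives P = false.
Every clause now holds.

P=false; Q=false; R=false; S=true; T=true; U=true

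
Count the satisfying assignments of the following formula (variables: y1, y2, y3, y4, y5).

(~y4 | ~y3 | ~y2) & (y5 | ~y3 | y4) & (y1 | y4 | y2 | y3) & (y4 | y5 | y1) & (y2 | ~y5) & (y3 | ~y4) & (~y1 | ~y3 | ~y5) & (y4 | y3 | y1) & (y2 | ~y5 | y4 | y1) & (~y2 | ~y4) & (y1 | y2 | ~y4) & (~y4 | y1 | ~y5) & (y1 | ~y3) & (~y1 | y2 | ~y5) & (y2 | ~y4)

There are 2^5 = 32 truth assignments over (y1, y2, y3, y4, y5).
Split on y3. With y3 = 1, the clauses containing y3 are satisfied and ~y3 drops from the rest; 0 of the 2^4 = 16 assignments to the other variables satisfy what remains.
With y3 = 0, by the same count on the reduced clause set, 3 assignments work.
Total: 0 + 3 = 3.

3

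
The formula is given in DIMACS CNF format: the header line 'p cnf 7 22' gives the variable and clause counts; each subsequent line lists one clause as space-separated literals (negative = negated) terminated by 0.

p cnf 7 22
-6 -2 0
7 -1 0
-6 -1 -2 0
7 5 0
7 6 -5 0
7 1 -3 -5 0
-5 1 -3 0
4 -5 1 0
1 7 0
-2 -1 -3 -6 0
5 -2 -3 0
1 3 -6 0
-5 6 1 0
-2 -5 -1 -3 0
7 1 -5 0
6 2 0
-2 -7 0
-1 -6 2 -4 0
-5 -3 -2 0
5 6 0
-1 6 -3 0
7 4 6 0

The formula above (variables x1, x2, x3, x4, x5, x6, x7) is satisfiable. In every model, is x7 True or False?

Suppose x7 = False.
From the singleton clause (¬x1), x1 = False.
Now (x1) is unsatisfied and unit — conflict.
So every satisfying assignment has x7 = True.

True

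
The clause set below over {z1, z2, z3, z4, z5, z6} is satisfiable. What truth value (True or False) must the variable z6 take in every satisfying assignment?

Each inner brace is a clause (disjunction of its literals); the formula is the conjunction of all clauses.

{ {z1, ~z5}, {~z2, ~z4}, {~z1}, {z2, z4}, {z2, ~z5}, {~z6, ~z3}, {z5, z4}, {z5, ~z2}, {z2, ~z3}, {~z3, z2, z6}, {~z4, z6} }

True

Suppose z6 = 0.
From the singleton clause (~z1), z1 = 0.
From the singleton clause (~z5), z5 = 0.
From the singleton clause (z4), z4 = 1.
That conflicts with the unit clause (~z4).
So every satisfying assignment has z6 = True.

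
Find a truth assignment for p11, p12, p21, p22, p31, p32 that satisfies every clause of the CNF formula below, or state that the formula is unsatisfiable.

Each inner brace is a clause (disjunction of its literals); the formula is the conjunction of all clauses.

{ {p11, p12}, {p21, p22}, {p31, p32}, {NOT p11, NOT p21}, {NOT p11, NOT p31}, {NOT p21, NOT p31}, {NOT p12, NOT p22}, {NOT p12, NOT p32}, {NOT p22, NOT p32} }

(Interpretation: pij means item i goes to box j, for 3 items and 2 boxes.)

UNSATISFIABLE

Suppose p11 = true.
(NOT p21) alone gives p21 = false.
(p22) alone gives p22 = true.
(NOT p31) alone gives p31 = false.
(p32) alone gives p32 = true.
But (NOT p32) is also a unit clause — contradiction.
That branch fails; take p11 = false instead.
(p12) alone gives p12 = true.
(NOT p22) alone gives p22 = false.
(p21) alone gives p21 = true.
(NOT p31) alone gives p31 = false.
(p32) alone gives p32 = true.
But (NOT p32) is also a unit clause — contradiction.
Neither p11 = true nor p11 = false works.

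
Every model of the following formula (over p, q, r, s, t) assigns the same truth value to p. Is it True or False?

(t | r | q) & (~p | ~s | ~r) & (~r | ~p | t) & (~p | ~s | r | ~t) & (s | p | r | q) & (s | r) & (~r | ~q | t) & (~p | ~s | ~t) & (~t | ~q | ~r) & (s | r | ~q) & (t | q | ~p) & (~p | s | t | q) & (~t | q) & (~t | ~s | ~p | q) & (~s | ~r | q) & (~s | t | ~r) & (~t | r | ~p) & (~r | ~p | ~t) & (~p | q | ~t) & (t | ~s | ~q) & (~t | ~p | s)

False

Suppose p = 1.
Branch on s: set s = 0.
From the singleton clause (r), r = 1.
From the singleton clause (t), t = 1.
But (~t) is also a unit clause — contradiction.
So s must be the other value — set s = 1.
From the singleton clause (~r), r = 0.
From the singleton clause (~t), t = 0.
From the singleton clause (q), q = 1.
But (~q) is also a unit clause — contradiction.
Both values of s lead to a conflict.
So every satisfying assignment has p = False.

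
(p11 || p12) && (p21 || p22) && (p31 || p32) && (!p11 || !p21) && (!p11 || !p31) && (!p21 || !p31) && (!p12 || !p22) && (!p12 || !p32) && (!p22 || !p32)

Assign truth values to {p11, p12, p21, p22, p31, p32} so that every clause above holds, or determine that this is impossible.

UNSATISFIABLE

Case p11 = true:
From the singleton clause (!p21), p21 = false.
From the singleton clause (p22), p22 = true.
From the singleton clause (!p31), p31 = false.
From the singleton clause (p32), p32 = true.
Now (!p32) is unsatisfied and unit — conflict.
So p11 must be the other value — set p11 = false.
From the singleton clause (p12), p12 = true.
From the singleton clause (!p22), p22 = false.
From the singleton clause (p21), p21 = true.
From the singleton clause (!p31), p31 = false.
From the singleton clause (p32), p32 = true.
Now (!p32) is unsatisfied and unit — conflict.
Both values of p11 lead to a conflict.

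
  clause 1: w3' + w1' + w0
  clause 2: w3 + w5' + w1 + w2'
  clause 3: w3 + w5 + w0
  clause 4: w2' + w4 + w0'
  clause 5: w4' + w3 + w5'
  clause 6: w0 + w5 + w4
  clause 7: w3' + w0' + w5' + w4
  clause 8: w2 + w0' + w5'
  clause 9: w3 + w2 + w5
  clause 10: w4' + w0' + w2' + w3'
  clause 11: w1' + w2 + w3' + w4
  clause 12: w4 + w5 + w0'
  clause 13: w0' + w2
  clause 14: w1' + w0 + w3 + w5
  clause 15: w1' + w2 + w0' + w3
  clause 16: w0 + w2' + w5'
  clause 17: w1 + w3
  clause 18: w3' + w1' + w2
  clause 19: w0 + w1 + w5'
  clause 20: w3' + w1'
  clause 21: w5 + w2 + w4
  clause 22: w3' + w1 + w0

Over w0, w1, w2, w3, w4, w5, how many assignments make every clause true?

2

There are 2^6 = 64 truth assignments over (w0, w1, w2, w3, w4, w5).
Split on w3. With w3 = 1, the clauses containing w3 are satisfied and w3' drops from the rest; 0 of the 2^5 = 32 assignments to the other variables satisfy what remains.
With w3 = 0, by the same count on the reduced clause set, 2 assignments work.
(One model: w0=F, w1=T, w2=F, w3=F, w4=F, w5=T.)
Total: 0 + 2 = 2.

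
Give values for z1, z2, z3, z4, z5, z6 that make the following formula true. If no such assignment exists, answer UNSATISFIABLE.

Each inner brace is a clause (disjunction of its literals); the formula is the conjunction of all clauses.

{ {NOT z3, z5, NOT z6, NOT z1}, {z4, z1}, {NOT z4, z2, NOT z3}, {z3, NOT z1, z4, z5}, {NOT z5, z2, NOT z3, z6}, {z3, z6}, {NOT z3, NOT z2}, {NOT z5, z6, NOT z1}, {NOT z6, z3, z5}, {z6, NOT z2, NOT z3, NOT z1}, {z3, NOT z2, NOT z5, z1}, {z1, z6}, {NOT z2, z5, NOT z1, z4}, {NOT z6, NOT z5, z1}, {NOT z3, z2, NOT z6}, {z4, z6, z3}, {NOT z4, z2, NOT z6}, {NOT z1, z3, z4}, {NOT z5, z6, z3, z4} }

Try z4 = true.
Try z2 = true.
From the singleton clause (NOT z3), z3 = false.
From the singleton clause (z6), z6 = true.
From the singleton clause (z5), z5 = true.
From the singleton clause (z1), z1 = true.
All clauses are satisfied.

z1=true,  z2=true,  z3=false,  z4=true,  z5=true,  z6=true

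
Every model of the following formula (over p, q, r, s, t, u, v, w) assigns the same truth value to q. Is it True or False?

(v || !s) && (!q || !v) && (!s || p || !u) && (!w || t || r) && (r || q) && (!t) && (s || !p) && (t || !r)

Suppose q = false.
(r) alone gives r = true.
(!t) alone gives t = false.
That conflicts with the unit clause (t).
So every satisfying assignment has q = True.

True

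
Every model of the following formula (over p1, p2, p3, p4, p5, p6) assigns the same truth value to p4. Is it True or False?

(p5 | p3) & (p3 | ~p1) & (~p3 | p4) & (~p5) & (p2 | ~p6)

True

Suppose p4 = 0.
From the singleton clause (~p3), p3 = 0.
From the singleton clause (p5), p5 = 1.
That conflicts with the unit clause (~p5).
So every satisfying assignment has p4 = True.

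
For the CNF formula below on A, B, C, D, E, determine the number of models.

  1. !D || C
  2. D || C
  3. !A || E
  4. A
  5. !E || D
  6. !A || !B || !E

1

There are 2^5 = 32 truth assignments over (A, B, C, D, E).
Split on D. With D = true, the clauses containing D are satisfied and !D drops from the rest; 1 of the 2^4 = 16 assignments to the other variables satisfy what remains.
With D = false, by the same count on the reduced clause set, 0 assignments work.
Total: 1 + 0 = 1.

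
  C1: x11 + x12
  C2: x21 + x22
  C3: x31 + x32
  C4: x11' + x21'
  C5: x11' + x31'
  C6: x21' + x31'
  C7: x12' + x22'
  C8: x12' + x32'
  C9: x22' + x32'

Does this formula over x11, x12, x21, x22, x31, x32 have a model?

Branch on x11: set x11 = 1.
Unit clause (x21') forces x21 = 0.
Unit clause (x22) forces x22 = 1.
Unit clause (x31') forces x31 = 0.
Unit clause (x32) forces x32 = 1.
Now (x32') is unsatisfied and unit — conflict.
Undo x11 and try x11 = 0.
Unit clause (x12) forces x12 = 1.
Unit clause (x22') forces x22 = 0.
Unit clause (x21) forces x21 = 1.
Unit clause (x31') forces x31 = 0.
Unit clause (x32) forces x32 = 1.
Now (x32') is unsatisfied and unit — conflict.
Neither x11 = 1 nor x11 = 0 works.
No assignment satisfies every clause.

No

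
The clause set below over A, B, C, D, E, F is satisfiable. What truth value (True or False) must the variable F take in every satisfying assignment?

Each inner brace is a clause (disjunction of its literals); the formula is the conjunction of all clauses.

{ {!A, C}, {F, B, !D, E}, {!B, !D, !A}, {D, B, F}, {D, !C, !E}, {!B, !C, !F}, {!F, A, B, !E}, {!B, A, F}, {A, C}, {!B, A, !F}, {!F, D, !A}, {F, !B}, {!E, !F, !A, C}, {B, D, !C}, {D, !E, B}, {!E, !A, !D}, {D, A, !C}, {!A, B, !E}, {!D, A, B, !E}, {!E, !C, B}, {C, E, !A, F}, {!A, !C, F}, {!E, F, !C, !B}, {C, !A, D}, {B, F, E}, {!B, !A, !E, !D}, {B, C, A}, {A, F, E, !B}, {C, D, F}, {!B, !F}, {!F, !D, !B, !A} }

True

Suppose F = false.
Unit clause (!B) forces B = false.
Unit clause (D) forces D = true.
Unit clause (E) forces E = true.
Unit clause (!A) forces A = false.
But (A) is also a unit clause — contradiction.
So every satisfying assignment has F = True.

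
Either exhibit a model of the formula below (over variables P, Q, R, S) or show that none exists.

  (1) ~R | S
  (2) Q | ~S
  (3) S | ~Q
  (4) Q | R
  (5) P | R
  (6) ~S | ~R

Try R = 0.
The clause (Q) is unit, so Q = 1.
The clause (S) is unit, so S = 1.
The clause (P) is unit, so P = 1.
All clauses are satisfied.

P ↦ 1; Q ↦ 1; R ↦ 0; S ↦ 1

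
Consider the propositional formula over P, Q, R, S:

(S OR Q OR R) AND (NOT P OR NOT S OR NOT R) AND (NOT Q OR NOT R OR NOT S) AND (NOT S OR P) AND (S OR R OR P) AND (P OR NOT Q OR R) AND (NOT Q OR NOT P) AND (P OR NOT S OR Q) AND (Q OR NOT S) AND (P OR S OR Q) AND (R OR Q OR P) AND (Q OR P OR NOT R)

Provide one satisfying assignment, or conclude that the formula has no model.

P=false, Q=true, R=true, S=false

Suppose S = false.
Suppose Q = true.
Unit clause (NOT P) forces P = false.
Unit clause (R) forces R = true.
Every clause now holds.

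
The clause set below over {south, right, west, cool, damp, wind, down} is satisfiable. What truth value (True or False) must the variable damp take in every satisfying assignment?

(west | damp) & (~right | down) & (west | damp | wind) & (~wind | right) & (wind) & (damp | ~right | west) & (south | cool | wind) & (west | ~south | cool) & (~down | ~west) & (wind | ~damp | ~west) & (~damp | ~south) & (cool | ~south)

Suppose damp = 0.
Unit clause (west) forces west = 1.
Unit clause (wind) forces wind = 1.
Unit clause (right) forces right = 1.
Unit clause (down) forces down = 1.
That conflicts with the unit clause (~down).
So every satisfying assignment has damp = True.

True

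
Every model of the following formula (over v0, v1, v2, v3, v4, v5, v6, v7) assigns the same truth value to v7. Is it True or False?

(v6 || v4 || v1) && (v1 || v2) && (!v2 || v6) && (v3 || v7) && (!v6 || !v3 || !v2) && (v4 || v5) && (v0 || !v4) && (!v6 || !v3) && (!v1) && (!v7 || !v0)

Suppose v7 = false.
The clause (v3) is unit, so v3 = true.
The clause (!v6) is unit, so v6 = false.
The clause (!v2) is unit, so v2 = false.
The clause (v1) is unit, so v1 = true.
That conflicts with the unit clause (!v1).
So every satisfying assignment has v7 = True.

True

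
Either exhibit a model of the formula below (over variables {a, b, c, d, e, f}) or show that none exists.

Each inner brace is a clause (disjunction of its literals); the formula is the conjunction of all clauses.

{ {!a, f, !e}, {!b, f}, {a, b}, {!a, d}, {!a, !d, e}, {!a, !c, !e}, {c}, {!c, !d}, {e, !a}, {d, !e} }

a: false; b: true; c: true; d: false; e: false; f: true

From the singleton clause (c), c = true.
From the singleton clause (!d), d = false.
From the singleton clause (!a), a = false.
From the singleton clause (b), b = true.
From the singleton clause (f), f = true.
From the singleton clause (!e), e = false.
Every clause now holds.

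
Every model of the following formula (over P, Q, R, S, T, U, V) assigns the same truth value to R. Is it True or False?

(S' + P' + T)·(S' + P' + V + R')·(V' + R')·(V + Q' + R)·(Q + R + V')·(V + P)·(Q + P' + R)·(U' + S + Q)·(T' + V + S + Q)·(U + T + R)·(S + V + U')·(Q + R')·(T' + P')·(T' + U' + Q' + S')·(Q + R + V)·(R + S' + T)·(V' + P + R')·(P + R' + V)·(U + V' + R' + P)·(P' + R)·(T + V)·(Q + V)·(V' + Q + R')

False

Suppose R = 1.
(V') alone gives V = 0.
(P) alone gives P = 1.
(S') alone gives S = 0.
(U') alone gives U = 0.
(Q) alone gives Q = 1.
(T') alone gives T = 0.
Now (T) is unsatisfied and unit — conflict.
So every satisfying assignment has R = False.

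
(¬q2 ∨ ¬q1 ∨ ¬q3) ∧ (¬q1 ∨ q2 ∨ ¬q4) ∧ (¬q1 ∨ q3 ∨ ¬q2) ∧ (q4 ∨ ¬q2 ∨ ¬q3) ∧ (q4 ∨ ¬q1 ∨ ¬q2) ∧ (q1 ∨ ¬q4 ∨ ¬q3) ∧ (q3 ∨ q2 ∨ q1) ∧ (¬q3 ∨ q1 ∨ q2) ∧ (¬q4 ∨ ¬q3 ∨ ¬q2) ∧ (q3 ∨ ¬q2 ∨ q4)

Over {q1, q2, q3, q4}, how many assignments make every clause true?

There are 2^4 = 16 truth assignments over (q1, q2, q3, q4).
Check each against the 10 clauses (columns in the order q1, q2, q3, q4):
  F F F F  ✗ fails (q3 ∨ q2 ∨ q1)
  F F F T  ✗ fails (q3 ∨ q2 ∨ q1)
  F F T F  ✗ fails (¬q3 ∨ q1 ∨ q2)
  F F T T  ✗ fails (q1 ∨ ¬q4 ∨ ¬q3)
  F T F F  ✗ fails (q3 ∨ ¬q2 ∨ q4)
  F T F T  ✓ satisfies all
  F T T F  ✗ fails (q4 ∨ ¬q2 ∨ ¬q3)
  F T T T  ✗ fails (q1 ∨ ¬q4 ∨ ¬q3)
  T F F F  ✓ satisfies all
  T F F T  ✗ fails (¬q1 ∨ q2 ∨ ¬q4)
  T F T F  ✓ satisfies all
  T F T T  ✗ fails (¬q1 ∨ q2 ∨ ¬q4)
  T T F F  ✗ fails (¬q1 ∨ q3 ∨ ¬q2)
  T T F T  ✗ fails (¬q1 ∨ q3 ∨ ¬q2)
  T T T F  ✗ fails (¬q2 ∨ ¬q1 ∨ ¬q3)
  T T T T  ✗ fails (¬q2 ∨ ¬q1 ∨ ¬q3)
3 of the 16 rows are models.

3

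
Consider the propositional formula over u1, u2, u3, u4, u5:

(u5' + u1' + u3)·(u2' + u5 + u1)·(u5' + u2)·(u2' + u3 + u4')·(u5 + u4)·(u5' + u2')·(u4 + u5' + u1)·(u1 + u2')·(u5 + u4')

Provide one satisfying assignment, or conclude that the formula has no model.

Branch on u5: set u5 = 0.
(u4) alone gives u4 = 1.
That conflicts with the unit clause (u4').
Backtrack on u5: now try u5 = 1.
(u2) alone gives u2 = 1.
That conflicts with the unit clause (u2').
Both values of u5 lead to a conflict.

UNSATISFIABLE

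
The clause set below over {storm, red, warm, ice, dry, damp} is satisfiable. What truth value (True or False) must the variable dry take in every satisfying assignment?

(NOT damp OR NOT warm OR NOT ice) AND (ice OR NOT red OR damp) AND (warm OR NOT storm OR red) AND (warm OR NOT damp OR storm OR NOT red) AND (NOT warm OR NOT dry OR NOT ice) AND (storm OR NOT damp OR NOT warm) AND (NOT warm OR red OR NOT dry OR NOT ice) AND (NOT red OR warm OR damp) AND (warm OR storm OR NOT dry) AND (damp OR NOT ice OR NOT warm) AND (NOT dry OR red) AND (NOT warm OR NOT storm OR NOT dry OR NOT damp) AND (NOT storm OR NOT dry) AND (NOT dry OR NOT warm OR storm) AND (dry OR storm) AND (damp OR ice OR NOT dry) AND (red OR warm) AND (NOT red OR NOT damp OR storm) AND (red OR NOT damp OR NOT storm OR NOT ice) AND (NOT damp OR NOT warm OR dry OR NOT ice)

False

Suppose dry = true.
From the singleton clause (red), red = true.
From the singleton clause (NOT storm), storm = false.
From the singleton clause (warm), warm = true.
Now (NOT warm) is unsatisfied and unit — conflict.
So every satisfying assignment has dry = False.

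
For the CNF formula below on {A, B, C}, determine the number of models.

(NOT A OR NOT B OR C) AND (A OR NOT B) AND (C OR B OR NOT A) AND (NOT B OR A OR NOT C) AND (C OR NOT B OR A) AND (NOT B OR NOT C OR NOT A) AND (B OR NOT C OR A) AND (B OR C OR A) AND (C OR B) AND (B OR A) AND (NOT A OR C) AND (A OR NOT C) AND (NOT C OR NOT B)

1

There are 2^3 = 8 truth assignments over (A, B, C).
Split on B. With B = true, the clauses containing B are satisfied and NOT B drops from the rest; 0 of the 2^2 = 4 assignments to the other variables satisfy what remains.
With B = false, by the same count on the reduced clause set, 1 assignment works.
Total: 0 + 1 = 1.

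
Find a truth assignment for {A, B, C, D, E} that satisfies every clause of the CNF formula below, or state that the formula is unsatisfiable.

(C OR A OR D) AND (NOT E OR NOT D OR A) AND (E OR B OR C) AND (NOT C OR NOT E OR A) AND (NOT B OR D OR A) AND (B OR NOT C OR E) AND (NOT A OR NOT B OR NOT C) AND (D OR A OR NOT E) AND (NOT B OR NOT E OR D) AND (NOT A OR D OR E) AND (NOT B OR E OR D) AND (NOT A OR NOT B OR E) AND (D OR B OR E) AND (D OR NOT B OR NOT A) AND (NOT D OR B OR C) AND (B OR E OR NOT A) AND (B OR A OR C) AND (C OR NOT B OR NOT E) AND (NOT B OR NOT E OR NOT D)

Try C = false.
Try A = true.
Try E = true.
Unit clause (NOT B) forces B = false.
Unit clause (NOT D) forces D = false.
Every clause now holds.

A=true; B=false; C=false; D=false; E=true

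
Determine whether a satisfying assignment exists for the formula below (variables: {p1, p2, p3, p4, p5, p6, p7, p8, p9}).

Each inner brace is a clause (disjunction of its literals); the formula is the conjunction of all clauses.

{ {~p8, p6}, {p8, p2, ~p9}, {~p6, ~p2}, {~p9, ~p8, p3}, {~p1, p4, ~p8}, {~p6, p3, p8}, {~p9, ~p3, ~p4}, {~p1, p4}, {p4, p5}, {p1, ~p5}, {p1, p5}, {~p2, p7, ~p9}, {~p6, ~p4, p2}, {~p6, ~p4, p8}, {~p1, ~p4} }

Case p8 = 0:
Case p2 = 1:
Unit clause (~p6) forces p6 = 0.
Case p1 = 0:
Unit clause (~p5) forces p5 = 0.
That conflicts with the unit clause (p5).
Backtrack on p1: now try p1 = 1.
Unit clause (p4) forces p4 = 1.
That conflicts with the unit clause (~p4).
Neither p1 = 1 nor p1 = 0 works.
Backtrack on p2: now try p2 = 0.
Unit clause (~p9) forces p9 = 0.
Case p6 = 0:
Case p1 = 0:
Unit clause (~p5) forces p5 = 0.
That conflicts with the unit clause (p5).
Backtrack on p1: now try p1 = 1.
Unit clause (p4) forces p4 = 1.
That conflicts with the unit clause (~p4).
Neither p1 = 1 nor p1 = 0 works.
Backtrack on p6: now try p6 = 1.
Unit clause (p3) forces p3 = 1.
Unit clause (~p4) forces p4 = 0.
Unit clause (~p1) forces p1 = 0.
Unit clause (p5) forces p5 = 1.
That conflicts with the unit clause (~p5).
Neither p6 = 1 nor p6 = 0 works.
Neither p2 = 1 nor p2 = 0 works.
Backtrack on p8: now try p8 = 1.
Unit clause (p6) forces p6 = 1.
Unit clause (~p2) forces p2 = 0.
Unit clause (~p4) forces p4 = 0.
Unit clause (~p1) forces p1 = 0.
Unit clause (p5) forces p5 = 1.
That conflicts with the unit clause (~p5).
Neither p8 = 1 nor p8 = 0 works.
No assignment satisfies every clause.

No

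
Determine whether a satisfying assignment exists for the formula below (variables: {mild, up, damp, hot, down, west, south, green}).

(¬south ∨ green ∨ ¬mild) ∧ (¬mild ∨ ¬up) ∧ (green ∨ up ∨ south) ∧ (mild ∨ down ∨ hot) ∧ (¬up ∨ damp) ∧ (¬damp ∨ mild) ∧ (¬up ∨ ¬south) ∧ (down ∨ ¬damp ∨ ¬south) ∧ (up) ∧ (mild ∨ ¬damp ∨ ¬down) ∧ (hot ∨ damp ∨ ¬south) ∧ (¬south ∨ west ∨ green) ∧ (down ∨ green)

The clause (up) is unit, so up = True.
The clause (¬mild) is unit, so mild = False.
The clause (damp) is unit, so damp = True.
That conflicts with the unit clause (¬damp).
No assignment satisfies every clause.

Unsatisfiable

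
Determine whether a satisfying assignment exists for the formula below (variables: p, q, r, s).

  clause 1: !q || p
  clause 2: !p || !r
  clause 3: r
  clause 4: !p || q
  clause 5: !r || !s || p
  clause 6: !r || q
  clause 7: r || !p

No, unsatisfiable

From the singleton clause (r), r = true.
From the singleton clause (!p), p = false.
From the singleton clause (!q), q = false.
Now (q) is unsatisfied and unit — conflict.
No assignment satisfies every clause.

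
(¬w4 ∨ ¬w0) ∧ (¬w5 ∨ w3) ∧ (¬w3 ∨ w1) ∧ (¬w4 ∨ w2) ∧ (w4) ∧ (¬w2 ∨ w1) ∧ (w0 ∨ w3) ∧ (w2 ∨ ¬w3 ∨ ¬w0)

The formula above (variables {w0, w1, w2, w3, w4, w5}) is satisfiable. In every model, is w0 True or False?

Suppose w0 = True.
From the singleton clause (¬w4), w4 = False.
Now (w4) is unsatisfied and unit — conflict.
So every satisfying assignment has w0 = False.

False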